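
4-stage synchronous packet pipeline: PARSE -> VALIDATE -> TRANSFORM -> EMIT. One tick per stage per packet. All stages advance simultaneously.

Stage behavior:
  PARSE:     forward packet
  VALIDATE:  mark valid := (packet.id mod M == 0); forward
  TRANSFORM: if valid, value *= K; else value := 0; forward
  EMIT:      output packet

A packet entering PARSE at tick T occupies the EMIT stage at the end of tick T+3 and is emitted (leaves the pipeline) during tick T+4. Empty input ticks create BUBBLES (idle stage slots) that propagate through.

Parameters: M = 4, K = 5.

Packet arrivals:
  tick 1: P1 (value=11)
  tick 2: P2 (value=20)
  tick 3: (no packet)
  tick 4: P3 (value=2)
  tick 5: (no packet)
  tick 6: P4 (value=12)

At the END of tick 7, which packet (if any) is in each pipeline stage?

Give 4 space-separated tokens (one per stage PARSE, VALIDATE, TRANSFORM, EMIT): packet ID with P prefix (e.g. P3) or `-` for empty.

Answer: - P4 - P3

Derivation:
Tick 1: [PARSE:P1(v=11,ok=F), VALIDATE:-, TRANSFORM:-, EMIT:-] out:-; in:P1
Tick 2: [PARSE:P2(v=20,ok=F), VALIDATE:P1(v=11,ok=F), TRANSFORM:-, EMIT:-] out:-; in:P2
Tick 3: [PARSE:-, VALIDATE:P2(v=20,ok=F), TRANSFORM:P1(v=0,ok=F), EMIT:-] out:-; in:-
Tick 4: [PARSE:P3(v=2,ok=F), VALIDATE:-, TRANSFORM:P2(v=0,ok=F), EMIT:P1(v=0,ok=F)] out:-; in:P3
Tick 5: [PARSE:-, VALIDATE:P3(v=2,ok=F), TRANSFORM:-, EMIT:P2(v=0,ok=F)] out:P1(v=0); in:-
Tick 6: [PARSE:P4(v=12,ok=F), VALIDATE:-, TRANSFORM:P3(v=0,ok=F), EMIT:-] out:P2(v=0); in:P4
Tick 7: [PARSE:-, VALIDATE:P4(v=12,ok=T), TRANSFORM:-, EMIT:P3(v=0,ok=F)] out:-; in:-
At end of tick 7: ['-', 'P4', '-', 'P3']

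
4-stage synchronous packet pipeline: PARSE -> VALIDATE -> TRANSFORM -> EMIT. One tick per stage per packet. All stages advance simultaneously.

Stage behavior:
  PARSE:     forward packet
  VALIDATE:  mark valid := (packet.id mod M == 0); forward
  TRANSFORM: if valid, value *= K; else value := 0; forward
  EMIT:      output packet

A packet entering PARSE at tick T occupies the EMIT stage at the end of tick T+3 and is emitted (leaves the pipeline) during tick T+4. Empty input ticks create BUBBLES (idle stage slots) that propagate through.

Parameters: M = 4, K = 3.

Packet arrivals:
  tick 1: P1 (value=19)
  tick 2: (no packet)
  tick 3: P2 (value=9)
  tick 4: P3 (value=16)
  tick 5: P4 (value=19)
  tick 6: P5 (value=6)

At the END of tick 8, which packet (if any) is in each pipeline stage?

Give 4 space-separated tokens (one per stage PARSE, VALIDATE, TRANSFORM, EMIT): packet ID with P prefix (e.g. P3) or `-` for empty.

Tick 1: [PARSE:P1(v=19,ok=F), VALIDATE:-, TRANSFORM:-, EMIT:-] out:-; in:P1
Tick 2: [PARSE:-, VALIDATE:P1(v=19,ok=F), TRANSFORM:-, EMIT:-] out:-; in:-
Tick 3: [PARSE:P2(v=9,ok=F), VALIDATE:-, TRANSFORM:P1(v=0,ok=F), EMIT:-] out:-; in:P2
Tick 4: [PARSE:P3(v=16,ok=F), VALIDATE:P2(v=9,ok=F), TRANSFORM:-, EMIT:P1(v=0,ok=F)] out:-; in:P3
Tick 5: [PARSE:P4(v=19,ok=F), VALIDATE:P3(v=16,ok=F), TRANSFORM:P2(v=0,ok=F), EMIT:-] out:P1(v=0); in:P4
Tick 6: [PARSE:P5(v=6,ok=F), VALIDATE:P4(v=19,ok=T), TRANSFORM:P3(v=0,ok=F), EMIT:P2(v=0,ok=F)] out:-; in:P5
Tick 7: [PARSE:-, VALIDATE:P5(v=6,ok=F), TRANSFORM:P4(v=57,ok=T), EMIT:P3(v=0,ok=F)] out:P2(v=0); in:-
Tick 8: [PARSE:-, VALIDATE:-, TRANSFORM:P5(v=0,ok=F), EMIT:P4(v=57,ok=T)] out:P3(v=0); in:-
At end of tick 8: ['-', '-', 'P5', 'P4']

Answer: - - P5 P4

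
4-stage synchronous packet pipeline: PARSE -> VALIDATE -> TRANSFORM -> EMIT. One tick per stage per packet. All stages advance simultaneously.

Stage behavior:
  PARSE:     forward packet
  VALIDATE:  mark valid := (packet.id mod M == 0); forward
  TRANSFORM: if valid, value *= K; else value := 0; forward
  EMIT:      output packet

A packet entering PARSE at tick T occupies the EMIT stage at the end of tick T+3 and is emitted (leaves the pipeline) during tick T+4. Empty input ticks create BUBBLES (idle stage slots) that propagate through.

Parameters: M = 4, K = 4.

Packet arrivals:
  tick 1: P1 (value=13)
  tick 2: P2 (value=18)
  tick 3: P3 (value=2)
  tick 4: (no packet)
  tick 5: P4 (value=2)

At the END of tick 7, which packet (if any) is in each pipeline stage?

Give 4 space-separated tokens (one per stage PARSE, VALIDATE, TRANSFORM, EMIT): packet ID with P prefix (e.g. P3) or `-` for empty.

Tick 1: [PARSE:P1(v=13,ok=F), VALIDATE:-, TRANSFORM:-, EMIT:-] out:-; in:P1
Tick 2: [PARSE:P2(v=18,ok=F), VALIDATE:P1(v=13,ok=F), TRANSFORM:-, EMIT:-] out:-; in:P2
Tick 3: [PARSE:P3(v=2,ok=F), VALIDATE:P2(v=18,ok=F), TRANSFORM:P1(v=0,ok=F), EMIT:-] out:-; in:P3
Tick 4: [PARSE:-, VALIDATE:P3(v=2,ok=F), TRANSFORM:P2(v=0,ok=F), EMIT:P1(v=0,ok=F)] out:-; in:-
Tick 5: [PARSE:P4(v=2,ok=F), VALIDATE:-, TRANSFORM:P3(v=0,ok=F), EMIT:P2(v=0,ok=F)] out:P1(v=0); in:P4
Tick 6: [PARSE:-, VALIDATE:P4(v=2,ok=T), TRANSFORM:-, EMIT:P3(v=0,ok=F)] out:P2(v=0); in:-
Tick 7: [PARSE:-, VALIDATE:-, TRANSFORM:P4(v=8,ok=T), EMIT:-] out:P3(v=0); in:-
At end of tick 7: ['-', '-', 'P4', '-']

Answer: - - P4 -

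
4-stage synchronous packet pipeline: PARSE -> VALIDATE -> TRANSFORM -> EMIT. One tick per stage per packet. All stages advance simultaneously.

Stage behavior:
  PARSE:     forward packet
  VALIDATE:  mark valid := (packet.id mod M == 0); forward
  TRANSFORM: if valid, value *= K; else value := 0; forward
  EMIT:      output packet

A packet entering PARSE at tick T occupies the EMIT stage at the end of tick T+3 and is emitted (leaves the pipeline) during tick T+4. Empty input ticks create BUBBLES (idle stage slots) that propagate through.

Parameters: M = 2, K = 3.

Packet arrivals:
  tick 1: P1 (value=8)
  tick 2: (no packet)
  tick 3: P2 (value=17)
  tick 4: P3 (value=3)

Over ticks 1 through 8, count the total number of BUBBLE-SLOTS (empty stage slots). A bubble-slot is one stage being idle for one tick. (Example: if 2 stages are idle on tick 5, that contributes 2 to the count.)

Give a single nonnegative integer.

Tick 1: [PARSE:P1(v=8,ok=F), VALIDATE:-, TRANSFORM:-, EMIT:-] out:-; bubbles=3
Tick 2: [PARSE:-, VALIDATE:P1(v=8,ok=F), TRANSFORM:-, EMIT:-] out:-; bubbles=3
Tick 3: [PARSE:P2(v=17,ok=F), VALIDATE:-, TRANSFORM:P1(v=0,ok=F), EMIT:-] out:-; bubbles=2
Tick 4: [PARSE:P3(v=3,ok=F), VALIDATE:P2(v=17,ok=T), TRANSFORM:-, EMIT:P1(v=0,ok=F)] out:-; bubbles=1
Tick 5: [PARSE:-, VALIDATE:P3(v=3,ok=F), TRANSFORM:P2(v=51,ok=T), EMIT:-] out:P1(v=0); bubbles=2
Tick 6: [PARSE:-, VALIDATE:-, TRANSFORM:P3(v=0,ok=F), EMIT:P2(v=51,ok=T)] out:-; bubbles=2
Tick 7: [PARSE:-, VALIDATE:-, TRANSFORM:-, EMIT:P3(v=0,ok=F)] out:P2(v=51); bubbles=3
Tick 8: [PARSE:-, VALIDATE:-, TRANSFORM:-, EMIT:-] out:P3(v=0); bubbles=4
Total bubble-slots: 20

Answer: 20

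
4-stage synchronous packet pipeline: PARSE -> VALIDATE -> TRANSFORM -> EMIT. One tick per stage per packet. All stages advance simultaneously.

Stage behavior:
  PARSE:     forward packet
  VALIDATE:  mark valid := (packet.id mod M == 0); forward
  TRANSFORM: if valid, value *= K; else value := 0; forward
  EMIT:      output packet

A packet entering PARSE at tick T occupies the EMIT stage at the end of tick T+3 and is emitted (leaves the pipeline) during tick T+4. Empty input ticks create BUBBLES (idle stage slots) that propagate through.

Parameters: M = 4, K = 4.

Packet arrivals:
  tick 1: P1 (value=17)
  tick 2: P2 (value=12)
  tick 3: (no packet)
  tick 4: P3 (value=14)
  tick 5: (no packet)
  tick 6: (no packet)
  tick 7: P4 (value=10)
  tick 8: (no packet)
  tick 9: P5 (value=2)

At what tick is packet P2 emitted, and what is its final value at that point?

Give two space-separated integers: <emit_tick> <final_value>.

Answer: 6 0

Derivation:
Tick 1: [PARSE:P1(v=17,ok=F), VALIDATE:-, TRANSFORM:-, EMIT:-] out:-; in:P1
Tick 2: [PARSE:P2(v=12,ok=F), VALIDATE:P1(v=17,ok=F), TRANSFORM:-, EMIT:-] out:-; in:P2
Tick 3: [PARSE:-, VALIDATE:P2(v=12,ok=F), TRANSFORM:P1(v=0,ok=F), EMIT:-] out:-; in:-
Tick 4: [PARSE:P3(v=14,ok=F), VALIDATE:-, TRANSFORM:P2(v=0,ok=F), EMIT:P1(v=0,ok=F)] out:-; in:P3
Tick 5: [PARSE:-, VALIDATE:P3(v=14,ok=F), TRANSFORM:-, EMIT:P2(v=0,ok=F)] out:P1(v=0); in:-
Tick 6: [PARSE:-, VALIDATE:-, TRANSFORM:P3(v=0,ok=F), EMIT:-] out:P2(v=0); in:-
Tick 7: [PARSE:P4(v=10,ok=F), VALIDATE:-, TRANSFORM:-, EMIT:P3(v=0,ok=F)] out:-; in:P4
Tick 8: [PARSE:-, VALIDATE:P4(v=10,ok=T), TRANSFORM:-, EMIT:-] out:P3(v=0); in:-
Tick 9: [PARSE:P5(v=2,ok=F), VALIDATE:-, TRANSFORM:P4(v=40,ok=T), EMIT:-] out:-; in:P5
Tick 10: [PARSE:-, VALIDATE:P5(v=2,ok=F), TRANSFORM:-, EMIT:P4(v=40,ok=T)] out:-; in:-
Tick 11: [PARSE:-, VALIDATE:-, TRANSFORM:P5(v=0,ok=F), EMIT:-] out:P4(v=40); in:-
Tick 12: [PARSE:-, VALIDATE:-, TRANSFORM:-, EMIT:P5(v=0,ok=F)] out:-; in:-
Tick 13: [PARSE:-, VALIDATE:-, TRANSFORM:-, EMIT:-] out:P5(v=0); in:-
P2: arrives tick 2, valid=False (id=2, id%4=2), emit tick 6, final value 0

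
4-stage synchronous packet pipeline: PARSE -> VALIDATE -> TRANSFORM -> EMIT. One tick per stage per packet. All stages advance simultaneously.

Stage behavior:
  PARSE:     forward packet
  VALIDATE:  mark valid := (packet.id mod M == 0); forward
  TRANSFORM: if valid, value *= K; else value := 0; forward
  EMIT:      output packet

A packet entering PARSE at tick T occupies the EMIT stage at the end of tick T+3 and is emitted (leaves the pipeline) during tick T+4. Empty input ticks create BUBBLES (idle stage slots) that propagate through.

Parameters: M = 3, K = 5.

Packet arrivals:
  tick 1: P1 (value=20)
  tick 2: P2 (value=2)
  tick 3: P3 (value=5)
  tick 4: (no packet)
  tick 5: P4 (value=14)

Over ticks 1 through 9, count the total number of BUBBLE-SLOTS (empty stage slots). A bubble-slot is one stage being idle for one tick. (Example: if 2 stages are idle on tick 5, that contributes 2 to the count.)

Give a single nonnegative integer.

Tick 1: [PARSE:P1(v=20,ok=F), VALIDATE:-, TRANSFORM:-, EMIT:-] out:-; bubbles=3
Tick 2: [PARSE:P2(v=2,ok=F), VALIDATE:P1(v=20,ok=F), TRANSFORM:-, EMIT:-] out:-; bubbles=2
Tick 3: [PARSE:P3(v=5,ok=F), VALIDATE:P2(v=2,ok=F), TRANSFORM:P1(v=0,ok=F), EMIT:-] out:-; bubbles=1
Tick 4: [PARSE:-, VALIDATE:P3(v=5,ok=T), TRANSFORM:P2(v=0,ok=F), EMIT:P1(v=0,ok=F)] out:-; bubbles=1
Tick 5: [PARSE:P4(v=14,ok=F), VALIDATE:-, TRANSFORM:P3(v=25,ok=T), EMIT:P2(v=0,ok=F)] out:P1(v=0); bubbles=1
Tick 6: [PARSE:-, VALIDATE:P4(v=14,ok=F), TRANSFORM:-, EMIT:P3(v=25,ok=T)] out:P2(v=0); bubbles=2
Tick 7: [PARSE:-, VALIDATE:-, TRANSFORM:P4(v=0,ok=F), EMIT:-] out:P3(v=25); bubbles=3
Tick 8: [PARSE:-, VALIDATE:-, TRANSFORM:-, EMIT:P4(v=0,ok=F)] out:-; bubbles=3
Tick 9: [PARSE:-, VALIDATE:-, TRANSFORM:-, EMIT:-] out:P4(v=0); bubbles=4
Total bubble-slots: 20

Answer: 20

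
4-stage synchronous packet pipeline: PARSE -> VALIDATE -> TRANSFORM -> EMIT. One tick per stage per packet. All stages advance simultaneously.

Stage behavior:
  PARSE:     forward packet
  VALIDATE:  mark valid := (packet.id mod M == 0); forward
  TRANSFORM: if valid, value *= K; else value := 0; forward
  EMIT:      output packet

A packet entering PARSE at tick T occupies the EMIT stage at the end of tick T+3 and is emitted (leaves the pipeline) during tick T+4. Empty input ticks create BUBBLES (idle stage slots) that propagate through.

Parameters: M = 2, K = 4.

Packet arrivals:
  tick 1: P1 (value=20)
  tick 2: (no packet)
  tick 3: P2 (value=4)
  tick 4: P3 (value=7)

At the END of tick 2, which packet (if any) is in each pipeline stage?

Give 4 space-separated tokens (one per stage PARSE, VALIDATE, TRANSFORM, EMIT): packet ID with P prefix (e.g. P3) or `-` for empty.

Answer: - P1 - -

Derivation:
Tick 1: [PARSE:P1(v=20,ok=F), VALIDATE:-, TRANSFORM:-, EMIT:-] out:-; in:P1
Tick 2: [PARSE:-, VALIDATE:P1(v=20,ok=F), TRANSFORM:-, EMIT:-] out:-; in:-
At end of tick 2: ['-', 'P1', '-', '-']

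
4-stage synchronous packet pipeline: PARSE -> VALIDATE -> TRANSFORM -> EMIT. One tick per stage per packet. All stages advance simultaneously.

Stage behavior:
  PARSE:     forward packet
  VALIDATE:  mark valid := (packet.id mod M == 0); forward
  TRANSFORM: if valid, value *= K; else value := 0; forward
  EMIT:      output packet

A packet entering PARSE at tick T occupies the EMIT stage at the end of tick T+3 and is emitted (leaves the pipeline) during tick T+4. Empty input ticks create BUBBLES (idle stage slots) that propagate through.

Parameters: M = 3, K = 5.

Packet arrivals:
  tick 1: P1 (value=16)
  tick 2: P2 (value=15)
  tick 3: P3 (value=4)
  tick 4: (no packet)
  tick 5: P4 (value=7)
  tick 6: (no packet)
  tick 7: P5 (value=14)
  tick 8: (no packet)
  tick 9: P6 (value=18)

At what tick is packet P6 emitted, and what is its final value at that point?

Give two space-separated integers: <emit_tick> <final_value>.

Tick 1: [PARSE:P1(v=16,ok=F), VALIDATE:-, TRANSFORM:-, EMIT:-] out:-; in:P1
Tick 2: [PARSE:P2(v=15,ok=F), VALIDATE:P1(v=16,ok=F), TRANSFORM:-, EMIT:-] out:-; in:P2
Tick 3: [PARSE:P3(v=4,ok=F), VALIDATE:P2(v=15,ok=F), TRANSFORM:P1(v=0,ok=F), EMIT:-] out:-; in:P3
Tick 4: [PARSE:-, VALIDATE:P3(v=4,ok=T), TRANSFORM:P2(v=0,ok=F), EMIT:P1(v=0,ok=F)] out:-; in:-
Tick 5: [PARSE:P4(v=7,ok=F), VALIDATE:-, TRANSFORM:P3(v=20,ok=T), EMIT:P2(v=0,ok=F)] out:P1(v=0); in:P4
Tick 6: [PARSE:-, VALIDATE:P4(v=7,ok=F), TRANSFORM:-, EMIT:P3(v=20,ok=T)] out:P2(v=0); in:-
Tick 7: [PARSE:P5(v=14,ok=F), VALIDATE:-, TRANSFORM:P4(v=0,ok=F), EMIT:-] out:P3(v=20); in:P5
Tick 8: [PARSE:-, VALIDATE:P5(v=14,ok=F), TRANSFORM:-, EMIT:P4(v=0,ok=F)] out:-; in:-
Tick 9: [PARSE:P6(v=18,ok=F), VALIDATE:-, TRANSFORM:P5(v=0,ok=F), EMIT:-] out:P4(v=0); in:P6
Tick 10: [PARSE:-, VALIDATE:P6(v=18,ok=T), TRANSFORM:-, EMIT:P5(v=0,ok=F)] out:-; in:-
Tick 11: [PARSE:-, VALIDATE:-, TRANSFORM:P6(v=90,ok=T), EMIT:-] out:P5(v=0); in:-
Tick 12: [PARSE:-, VALIDATE:-, TRANSFORM:-, EMIT:P6(v=90,ok=T)] out:-; in:-
Tick 13: [PARSE:-, VALIDATE:-, TRANSFORM:-, EMIT:-] out:P6(v=90); in:-
P6: arrives tick 9, valid=True (id=6, id%3=0), emit tick 13, final value 90

Answer: 13 90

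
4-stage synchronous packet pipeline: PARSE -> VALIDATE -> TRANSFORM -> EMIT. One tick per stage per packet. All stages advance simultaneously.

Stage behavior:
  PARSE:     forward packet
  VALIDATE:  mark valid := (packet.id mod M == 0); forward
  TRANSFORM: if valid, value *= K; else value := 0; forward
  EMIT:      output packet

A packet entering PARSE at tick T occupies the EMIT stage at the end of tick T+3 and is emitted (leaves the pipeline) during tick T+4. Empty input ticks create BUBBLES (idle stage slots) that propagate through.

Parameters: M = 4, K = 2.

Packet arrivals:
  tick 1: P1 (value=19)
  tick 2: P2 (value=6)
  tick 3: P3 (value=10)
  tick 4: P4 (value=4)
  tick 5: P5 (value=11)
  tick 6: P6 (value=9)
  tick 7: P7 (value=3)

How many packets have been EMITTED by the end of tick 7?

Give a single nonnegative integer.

Tick 1: [PARSE:P1(v=19,ok=F), VALIDATE:-, TRANSFORM:-, EMIT:-] out:-; in:P1
Tick 2: [PARSE:P2(v=6,ok=F), VALIDATE:P1(v=19,ok=F), TRANSFORM:-, EMIT:-] out:-; in:P2
Tick 3: [PARSE:P3(v=10,ok=F), VALIDATE:P2(v=6,ok=F), TRANSFORM:P1(v=0,ok=F), EMIT:-] out:-; in:P3
Tick 4: [PARSE:P4(v=4,ok=F), VALIDATE:P3(v=10,ok=F), TRANSFORM:P2(v=0,ok=F), EMIT:P1(v=0,ok=F)] out:-; in:P4
Tick 5: [PARSE:P5(v=11,ok=F), VALIDATE:P4(v=4,ok=T), TRANSFORM:P3(v=0,ok=F), EMIT:P2(v=0,ok=F)] out:P1(v=0); in:P5
Tick 6: [PARSE:P6(v=9,ok=F), VALIDATE:P5(v=11,ok=F), TRANSFORM:P4(v=8,ok=T), EMIT:P3(v=0,ok=F)] out:P2(v=0); in:P6
Tick 7: [PARSE:P7(v=3,ok=F), VALIDATE:P6(v=9,ok=F), TRANSFORM:P5(v=0,ok=F), EMIT:P4(v=8,ok=T)] out:P3(v=0); in:P7
Emitted by tick 7: ['P1', 'P2', 'P3']

Answer: 3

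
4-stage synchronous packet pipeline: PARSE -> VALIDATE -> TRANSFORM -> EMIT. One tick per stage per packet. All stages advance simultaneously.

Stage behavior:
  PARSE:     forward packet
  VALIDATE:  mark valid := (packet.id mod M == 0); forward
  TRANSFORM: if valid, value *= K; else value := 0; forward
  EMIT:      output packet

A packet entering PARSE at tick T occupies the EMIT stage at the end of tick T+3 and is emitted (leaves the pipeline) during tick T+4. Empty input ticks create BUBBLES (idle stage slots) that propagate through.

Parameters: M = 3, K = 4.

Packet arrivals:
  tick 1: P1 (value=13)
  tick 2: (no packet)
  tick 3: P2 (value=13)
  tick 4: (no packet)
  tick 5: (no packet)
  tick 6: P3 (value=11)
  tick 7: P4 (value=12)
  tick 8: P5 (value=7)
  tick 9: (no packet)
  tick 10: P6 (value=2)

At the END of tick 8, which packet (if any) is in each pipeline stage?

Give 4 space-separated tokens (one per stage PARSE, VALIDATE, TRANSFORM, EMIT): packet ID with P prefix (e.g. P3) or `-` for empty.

Tick 1: [PARSE:P1(v=13,ok=F), VALIDATE:-, TRANSFORM:-, EMIT:-] out:-; in:P1
Tick 2: [PARSE:-, VALIDATE:P1(v=13,ok=F), TRANSFORM:-, EMIT:-] out:-; in:-
Tick 3: [PARSE:P2(v=13,ok=F), VALIDATE:-, TRANSFORM:P1(v=0,ok=F), EMIT:-] out:-; in:P2
Tick 4: [PARSE:-, VALIDATE:P2(v=13,ok=F), TRANSFORM:-, EMIT:P1(v=0,ok=F)] out:-; in:-
Tick 5: [PARSE:-, VALIDATE:-, TRANSFORM:P2(v=0,ok=F), EMIT:-] out:P1(v=0); in:-
Tick 6: [PARSE:P3(v=11,ok=F), VALIDATE:-, TRANSFORM:-, EMIT:P2(v=0,ok=F)] out:-; in:P3
Tick 7: [PARSE:P4(v=12,ok=F), VALIDATE:P3(v=11,ok=T), TRANSFORM:-, EMIT:-] out:P2(v=0); in:P4
Tick 8: [PARSE:P5(v=7,ok=F), VALIDATE:P4(v=12,ok=F), TRANSFORM:P3(v=44,ok=T), EMIT:-] out:-; in:P5
At end of tick 8: ['P5', 'P4', 'P3', '-']

Answer: P5 P4 P3 -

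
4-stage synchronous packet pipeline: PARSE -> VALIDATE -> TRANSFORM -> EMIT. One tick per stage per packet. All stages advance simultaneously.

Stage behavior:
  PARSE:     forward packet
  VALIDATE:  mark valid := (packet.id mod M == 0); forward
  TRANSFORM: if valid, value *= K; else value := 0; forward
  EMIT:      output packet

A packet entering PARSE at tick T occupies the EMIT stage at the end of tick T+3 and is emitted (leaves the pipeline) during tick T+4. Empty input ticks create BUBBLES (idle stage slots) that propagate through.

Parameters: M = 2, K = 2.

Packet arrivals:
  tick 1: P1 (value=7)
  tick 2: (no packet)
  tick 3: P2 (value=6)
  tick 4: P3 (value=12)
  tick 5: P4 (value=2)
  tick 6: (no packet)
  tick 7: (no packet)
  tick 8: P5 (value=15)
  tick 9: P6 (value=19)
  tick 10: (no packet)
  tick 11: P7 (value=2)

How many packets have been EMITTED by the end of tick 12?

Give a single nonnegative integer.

Answer: 5

Derivation:
Tick 1: [PARSE:P1(v=7,ok=F), VALIDATE:-, TRANSFORM:-, EMIT:-] out:-; in:P1
Tick 2: [PARSE:-, VALIDATE:P1(v=7,ok=F), TRANSFORM:-, EMIT:-] out:-; in:-
Tick 3: [PARSE:P2(v=6,ok=F), VALIDATE:-, TRANSFORM:P1(v=0,ok=F), EMIT:-] out:-; in:P2
Tick 4: [PARSE:P3(v=12,ok=F), VALIDATE:P2(v=6,ok=T), TRANSFORM:-, EMIT:P1(v=0,ok=F)] out:-; in:P3
Tick 5: [PARSE:P4(v=2,ok=F), VALIDATE:P3(v=12,ok=F), TRANSFORM:P2(v=12,ok=T), EMIT:-] out:P1(v=0); in:P4
Tick 6: [PARSE:-, VALIDATE:P4(v=2,ok=T), TRANSFORM:P3(v=0,ok=F), EMIT:P2(v=12,ok=T)] out:-; in:-
Tick 7: [PARSE:-, VALIDATE:-, TRANSFORM:P4(v=4,ok=T), EMIT:P3(v=0,ok=F)] out:P2(v=12); in:-
Tick 8: [PARSE:P5(v=15,ok=F), VALIDATE:-, TRANSFORM:-, EMIT:P4(v=4,ok=T)] out:P3(v=0); in:P5
Tick 9: [PARSE:P6(v=19,ok=F), VALIDATE:P5(v=15,ok=F), TRANSFORM:-, EMIT:-] out:P4(v=4); in:P6
Tick 10: [PARSE:-, VALIDATE:P6(v=19,ok=T), TRANSFORM:P5(v=0,ok=F), EMIT:-] out:-; in:-
Tick 11: [PARSE:P7(v=2,ok=F), VALIDATE:-, TRANSFORM:P6(v=38,ok=T), EMIT:P5(v=0,ok=F)] out:-; in:P7
Tick 12: [PARSE:-, VALIDATE:P7(v=2,ok=F), TRANSFORM:-, EMIT:P6(v=38,ok=T)] out:P5(v=0); in:-
Emitted by tick 12: ['P1', 'P2', 'P3', 'P4', 'P5']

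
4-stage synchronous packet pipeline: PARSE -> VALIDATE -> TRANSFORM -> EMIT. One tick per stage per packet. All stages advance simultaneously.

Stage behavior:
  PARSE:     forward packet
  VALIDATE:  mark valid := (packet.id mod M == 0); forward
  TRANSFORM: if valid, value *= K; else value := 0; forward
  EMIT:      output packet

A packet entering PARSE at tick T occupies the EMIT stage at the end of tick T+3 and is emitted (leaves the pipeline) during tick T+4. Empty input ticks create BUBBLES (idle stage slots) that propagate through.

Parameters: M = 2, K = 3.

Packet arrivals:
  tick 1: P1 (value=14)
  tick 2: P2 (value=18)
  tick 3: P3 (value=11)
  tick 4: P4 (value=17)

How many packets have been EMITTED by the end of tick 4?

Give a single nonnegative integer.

Answer: 0

Derivation:
Tick 1: [PARSE:P1(v=14,ok=F), VALIDATE:-, TRANSFORM:-, EMIT:-] out:-; in:P1
Tick 2: [PARSE:P2(v=18,ok=F), VALIDATE:P1(v=14,ok=F), TRANSFORM:-, EMIT:-] out:-; in:P2
Tick 3: [PARSE:P3(v=11,ok=F), VALIDATE:P2(v=18,ok=T), TRANSFORM:P1(v=0,ok=F), EMIT:-] out:-; in:P3
Tick 4: [PARSE:P4(v=17,ok=F), VALIDATE:P3(v=11,ok=F), TRANSFORM:P2(v=54,ok=T), EMIT:P1(v=0,ok=F)] out:-; in:P4
Emitted by tick 4: []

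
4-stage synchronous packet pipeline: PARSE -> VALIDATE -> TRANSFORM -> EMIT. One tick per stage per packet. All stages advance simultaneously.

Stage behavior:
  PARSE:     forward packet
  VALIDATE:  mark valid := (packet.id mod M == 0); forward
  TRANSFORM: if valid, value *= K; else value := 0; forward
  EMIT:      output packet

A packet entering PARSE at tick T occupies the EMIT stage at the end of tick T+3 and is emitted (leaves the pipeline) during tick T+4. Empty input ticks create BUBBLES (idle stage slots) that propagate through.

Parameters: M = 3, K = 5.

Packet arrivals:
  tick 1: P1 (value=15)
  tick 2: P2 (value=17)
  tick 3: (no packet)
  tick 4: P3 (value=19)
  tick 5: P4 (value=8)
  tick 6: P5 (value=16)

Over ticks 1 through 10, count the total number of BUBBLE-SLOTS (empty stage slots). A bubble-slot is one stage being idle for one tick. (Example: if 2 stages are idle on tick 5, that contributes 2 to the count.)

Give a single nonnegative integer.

Answer: 20

Derivation:
Tick 1: [PARSE:P1(v=15,ok=F), VALIDATE:-, TRANSFORM:-, EMIT:-] out:-; bubbles=3
Tick 2: [PARSE:P2(v=17,ok=F), VALIDATE:P1(v=15,ok=F), TRANSFORM:-, EMIT:-] out:-; bubbles=2
Tick 3: [PARSE:-, VALIDATE:P2(v=17,ok=F), TRANSFORM:P1(v=0,ok=F), EMIT:-] out:-; bubbles=2
Tick 4: [PARSE:P3(v=19,ok=F), VALIDATE:-, TRANSFORM:P2(v=0,ok=F), EMIT:P1(v=0,ok=F)] out:-; bubbles=1
Tick 5: [PARSE:P4(v=8,ok=F), VALIDATE:P3(v=19,ok=T), TRANSFORM:-, EMIT:P2(v=0,ok=F)] out:P1(v=0); bubbles=1
Tick 6: [PARSE:P5(v=16,ok=F), VALIDATE:P4(v=8,ok=F), TRANSFORM:P3(v=95,ok=T), EMIT:-] out:P2(v=0); bubbles=1
Tick 7: [PARSE:-, VALIDATE:P5(v=16,ok=F), TRANSFORM:P4(v=0,ok=F), EMIT:P3(v=95,ok=T)] out:-; bubbles=1
Tick 8: [PARSE:-, VALIDATE:-, TRANSFORM:P5(v=0,ok=F), EMIT:P4(v=0,ok=F)] out:P3(v=95); bubbles=2
Tick 9: [PARSE:-, VALIDATE:-, TRANSFORM:-, EMIT:P5(v=0,ok=F)] out:P4(v=0); bubbles=3
Tick 10: [PARSE:-, VALIDATE:-, TRANSFORM:-, EMIT:-] out:P5(v=0); bubbles=4
Total bubble-slots: 20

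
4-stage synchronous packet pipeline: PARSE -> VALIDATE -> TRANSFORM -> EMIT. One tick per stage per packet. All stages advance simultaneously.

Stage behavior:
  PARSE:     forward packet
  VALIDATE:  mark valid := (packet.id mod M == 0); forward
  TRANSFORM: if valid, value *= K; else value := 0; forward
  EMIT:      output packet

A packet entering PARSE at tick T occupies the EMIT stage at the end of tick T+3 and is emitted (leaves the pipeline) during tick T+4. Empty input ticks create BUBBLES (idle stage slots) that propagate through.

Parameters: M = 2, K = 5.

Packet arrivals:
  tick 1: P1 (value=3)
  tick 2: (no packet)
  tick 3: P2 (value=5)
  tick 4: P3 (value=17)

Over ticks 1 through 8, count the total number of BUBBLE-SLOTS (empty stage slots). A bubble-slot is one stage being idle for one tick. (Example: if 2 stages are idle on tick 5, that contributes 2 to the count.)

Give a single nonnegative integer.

Answer: 20

Derivation:
Tick 1: [PARSE:P1(v=3,ok=F), VALIDATE:-, TRANSFORM:-, EMIT:-] out:-; bubbles=3
Tick 2: [PARSE:-, VALIDATE:P1(v=3,ok=F), TRANSFORM:-, EMIT:-] out:-; bubbles=3
Tick 3: [PARSE:P2(v=5,ok=F), VALIDATE:-, TRANSFORM:P1(v=0,ok=F), EMIT:-] out:-; bubbles=2
Tick 4: [PARSE:P3(v=17,ok=F), VALIDATE:P2(v=5,ok=T), TRANSFORM:-, EMIT:P1(v=0,ok=F)] out:-; bubbles=1
Tick 5: [PARSE:-, VALIDATE:P3(v=17,ok=F), TRANSFORM:P2(v=25,ok=T), EMIT:-] out:P1(v=0); bubbles=2
Tick 6: [PARSE:-, VALIDATE:-, TRANSFORM:P3(v=0,ok=F), EMIT:P2(v=25,ok=T)] out:-; bubbles=2
Tick 7: [PARSE:-, VALIDATE:-, TRANSFORM:-, EMIT:P3(v=0,ok=F)] out:P2(v=25); bubbles=3
Tick 8: [PARSE:-, VALIDATE:-, TRANSFORM:-, EMIT:-] out:P3(v=0); bubbles=4
Total bubble-slots: 20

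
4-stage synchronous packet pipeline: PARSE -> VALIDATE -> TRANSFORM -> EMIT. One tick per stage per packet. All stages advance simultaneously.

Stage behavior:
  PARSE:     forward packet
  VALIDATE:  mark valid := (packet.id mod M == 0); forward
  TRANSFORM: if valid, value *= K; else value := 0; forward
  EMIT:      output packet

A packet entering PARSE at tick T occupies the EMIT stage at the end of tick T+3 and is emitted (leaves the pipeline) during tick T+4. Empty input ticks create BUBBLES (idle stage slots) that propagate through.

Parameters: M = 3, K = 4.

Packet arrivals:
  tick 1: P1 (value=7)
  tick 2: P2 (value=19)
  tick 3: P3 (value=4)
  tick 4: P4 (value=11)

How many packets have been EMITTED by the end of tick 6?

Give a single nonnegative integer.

Answer: 2

Derivation:
Tick 1: [PARSE:P1(v=7,ok=F), VALIDATE:-, TRANSFORM:-, EMIT:-] out:-; in:P1
Tick 2: [PARSE:P2(v=19,ok=F), VALIDATE:P1(v=7,ok=F), TRANSFORM:-, EMIT:-] out:-; in:P2
Tick 3: [PARSE:P3(v=4,ok=F), VALIDATE:P2(v=19,ok=F), TRANSFORM:P1(v=0,ok=F), EMIT:-] out:-; in:P3
Tick 4: [PARSE:P4(v=11,ok=F), VALIDATE:P3(v=4,ok=T), TRANSFORM:P2(v=0,ok=F), EMIT:P1(v=0,ok=F)] out:-; in:P4
Tick 5: [PARSE:-, VALIDATE:P4(v=11,ok=F), TRANSFORM:P3(v=16,ok=T), EMIT:P2(v=0,ok=F)] out:P1(v=0); in:-
Tick 6: [PARSE:-, VALIDATE:-, TRANSFORM:P4(v=0,ok=F), EMIT:P3(v=16,ok=T)] out:P2(v=0); in:-
Emitted by tick 6: ['P1', 'P2']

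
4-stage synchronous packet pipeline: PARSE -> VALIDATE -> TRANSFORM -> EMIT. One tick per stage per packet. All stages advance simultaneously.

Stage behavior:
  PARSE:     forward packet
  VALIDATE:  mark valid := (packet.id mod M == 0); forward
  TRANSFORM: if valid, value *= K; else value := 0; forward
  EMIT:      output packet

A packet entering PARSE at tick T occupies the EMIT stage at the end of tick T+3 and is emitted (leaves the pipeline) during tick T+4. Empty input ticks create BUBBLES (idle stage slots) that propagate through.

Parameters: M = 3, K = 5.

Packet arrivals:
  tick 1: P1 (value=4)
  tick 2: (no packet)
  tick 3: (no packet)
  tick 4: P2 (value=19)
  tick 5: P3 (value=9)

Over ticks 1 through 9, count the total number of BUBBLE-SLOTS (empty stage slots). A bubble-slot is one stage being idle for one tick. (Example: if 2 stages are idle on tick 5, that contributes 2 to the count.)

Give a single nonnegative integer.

Tick 1: [PARSE:P1(v=4,ok=F), VALIDATE:-, TRANSFORM:-, EMIT:-] out:-; bubbles=3
Tick 2: [PARSE:-, VALIDATE:P1(v=4,ok=F), TRANSFORM:-, EMIT:-] out:-; bubbles=3
Tick 3: [PARSE:-, VALIDATE:-, TRANSFORM:P1(v=0,ok=F), EMIT:-] out:-; bubbles=3
Tick 4: [PARSE:P2(v=19,ok=F), VALIDATE:-, TRANSFORM:-, EMIT:P1(v=0,ok=F)] out:-; bubbles=2
Tick 5: [PARSE:P3(v=9,ok=F), VALIDATE:P2(v=19,ok=F), TRANSFORM:-, EMIT:-] out:P1(v=0); bubbles=2
Tick 6: [PARSE:-, VALIDATE:P3(v=9,ok=T), TRANSFORM:P2(v=0,ok=F), EMIT:-] out:-; bubbles=2
Tick 7: [PARSE:-, VALIDATE:-, TRANSFORM:P3(v=45,ok=T), EMIT:P2(v=0,ok=F)] out:-; bubbles=2
Tick 8: [PARSE:-, VALIDATE:-, TRANSFORM:-, EMIT:P3(v=45,ok=T)] out:P2(v=0); bubbles=3
Tick 9: [PARSE:-, VALIDATE:-, TRANSFORM:-, EMIT:-] out:P3(v=45); bubbles=4
Total bubble-slots: 24

Answer: 24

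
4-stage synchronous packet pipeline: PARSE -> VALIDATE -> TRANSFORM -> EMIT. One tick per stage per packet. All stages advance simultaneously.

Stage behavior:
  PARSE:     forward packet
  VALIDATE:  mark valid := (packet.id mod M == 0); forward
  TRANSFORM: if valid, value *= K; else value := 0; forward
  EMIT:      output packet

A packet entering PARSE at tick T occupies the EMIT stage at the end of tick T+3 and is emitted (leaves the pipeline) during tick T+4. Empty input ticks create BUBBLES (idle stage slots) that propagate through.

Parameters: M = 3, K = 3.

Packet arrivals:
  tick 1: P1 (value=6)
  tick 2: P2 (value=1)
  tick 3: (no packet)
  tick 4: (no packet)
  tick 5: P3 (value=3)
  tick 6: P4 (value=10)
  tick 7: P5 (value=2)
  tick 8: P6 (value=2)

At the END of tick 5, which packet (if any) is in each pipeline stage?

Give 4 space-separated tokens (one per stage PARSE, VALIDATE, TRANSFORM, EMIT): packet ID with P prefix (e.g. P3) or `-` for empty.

Tick 1: [PARSE:P1(v=6,ok=F), VALIDATE:-, TRANSFORM:-, EMIT:-] out:-; in:P1
Tick 2: [PARSE:P2(v=1,ok=F), VALIDATE:P1(v=6,ok=F), TRANSFORM:-, EMIT:-] out:-; in:P2
Tick 3: [PARSE:-, VALIDATE:P2(v=1,ok=F), TRANSFORM:P1(v=0,ok=F), EMIT:-] out:-; in:-
Tick 4: [PARSE:-, VALIDATE:-, TRANSFORM:P2(v=0,ok=F), EMIT:P1(v=0,ok=F)] out:-; in:-
Tick 5: [PARSE:P3(v=3,ok=F), VALIDATE:-, TRANSFORM:-, EMIT:P2(v=0,ok=F)] out:P1(v=0); in:P3
At end of tick 5: ['P3', '-', '-', 'P2']

Answer: P3 - - P2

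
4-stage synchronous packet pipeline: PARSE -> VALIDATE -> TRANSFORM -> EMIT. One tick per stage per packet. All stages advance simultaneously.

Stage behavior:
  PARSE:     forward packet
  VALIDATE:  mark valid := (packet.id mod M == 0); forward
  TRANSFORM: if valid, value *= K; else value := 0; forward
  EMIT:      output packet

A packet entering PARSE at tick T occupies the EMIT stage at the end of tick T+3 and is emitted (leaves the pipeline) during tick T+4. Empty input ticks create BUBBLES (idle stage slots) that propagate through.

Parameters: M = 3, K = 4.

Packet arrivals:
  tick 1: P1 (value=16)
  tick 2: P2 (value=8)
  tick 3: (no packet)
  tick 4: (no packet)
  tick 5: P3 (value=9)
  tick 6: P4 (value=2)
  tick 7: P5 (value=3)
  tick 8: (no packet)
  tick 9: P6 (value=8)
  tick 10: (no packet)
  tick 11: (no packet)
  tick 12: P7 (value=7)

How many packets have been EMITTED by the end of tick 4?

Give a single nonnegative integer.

Tick 1: [PARSE:P1(v=16,ok=F), VALIDATE:-, TRANSFORM:-, EMIT:-] out:-; in:P1
Tick 2: [PARSE:P2(v=8,ok=F), VALIDATE:P1(v=16,ok=F), TRANSFORM:-, EMIT:-] out:-; in:P2
Tick 3: [PARSE:-, VALIDATE:P2(v=8,ok=F), TRANSFORM:P1(v=0,ok=F), EMIT:-] out:-; in:-
Tick 4: [PARSE:-, VALIDATE:-, TRANSFORM:P2(v=0,ok=F), EMIT:P1(v=0,ok=F)] out:-; in:-
Emitted by tick 4: []

Answer: 0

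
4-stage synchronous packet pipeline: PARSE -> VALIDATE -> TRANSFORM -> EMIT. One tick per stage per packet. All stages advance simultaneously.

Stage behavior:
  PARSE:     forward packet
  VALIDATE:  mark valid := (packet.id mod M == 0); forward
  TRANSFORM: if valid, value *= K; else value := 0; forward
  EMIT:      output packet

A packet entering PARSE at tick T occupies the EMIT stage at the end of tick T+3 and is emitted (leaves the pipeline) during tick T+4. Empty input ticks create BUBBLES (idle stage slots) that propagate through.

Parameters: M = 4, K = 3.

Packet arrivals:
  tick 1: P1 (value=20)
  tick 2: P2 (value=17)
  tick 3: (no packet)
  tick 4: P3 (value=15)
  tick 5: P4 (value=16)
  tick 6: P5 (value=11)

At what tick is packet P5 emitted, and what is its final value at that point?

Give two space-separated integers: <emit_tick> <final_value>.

Answer: 10 0

Derivation:
Tick 1: [PARSE:P1(v=20,ok=F), VALIDATE:-, TRANSFORM:-, EMIT:-] out:-; in:P1
Tick 2: [PARSE:P2(v=17,ok=F), VALIDATE:P1(v=20,ok=F), TRANSFORM:-, EMIT:-] out:-; in:P2
Tick 3: [PARSE:-, VALIDATE:P2(v=17,ok=F), TRANSFORM:P1(v=0,ok=F), EMIT:-] out:-; in:-
Tick 4: [PARSE:P3(v=15,ok=F), VALIDATE:-, TRANSFORM:P2(v=0,ok=F), EMIT:P1(v=0,ok=F)] out:-; in:P3
Tick 5: [PARSE:P4(v=16,ok=F), VALIDATE:P3(v=15,ok=F), TRANSFORM:-, EMIT:P2(v=0,ok=F)] out:P1(v=0); in:P4
Tick 6: [PARSE:P5(v=11,ok=F), VALIDATE:P4(v=16,ok=T), TRANSFORM:P3(v=0,ok=F), EMIT:-] out:P2(v=0); in:P5
Tick 7: [PARSE:-, VALIDATE:P5(v=11,ok=F), TRANSFORM:P4(v=48,ok=T), EMIT:P3(v=0,ok=F)] out:-; in:-
Tick 8: [PARSE:-, VALIDATE:-, TRANSFORM:P5(v=0,ok=F), EMIT:P4(v=48,ok=T)] out:P3(v=0); in:-
Tick 9: [PARSE:-, VALIDATE:-, TRANSFORM:-, EMIT:P5(v=0,ok=F)] out:P4(v=48); in:-
Tick 10: [PARSE:-, VALIDATE:-, TRANSFORM:-, EMIT:-] out:P5(v=0); in:-
P5: arrives tick 6, valid=False (id=5, id%4=1), emit tick 10, final value 0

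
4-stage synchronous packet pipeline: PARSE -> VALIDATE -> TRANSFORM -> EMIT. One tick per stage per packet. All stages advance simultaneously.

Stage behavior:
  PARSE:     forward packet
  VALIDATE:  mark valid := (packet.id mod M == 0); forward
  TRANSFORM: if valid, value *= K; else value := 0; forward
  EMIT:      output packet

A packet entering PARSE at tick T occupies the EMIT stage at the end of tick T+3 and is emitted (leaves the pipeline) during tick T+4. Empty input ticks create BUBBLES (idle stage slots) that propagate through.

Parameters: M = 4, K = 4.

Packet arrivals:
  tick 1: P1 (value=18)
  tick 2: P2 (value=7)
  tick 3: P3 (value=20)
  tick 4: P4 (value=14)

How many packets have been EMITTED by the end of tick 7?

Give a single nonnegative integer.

Tick 1: [PARSE:P1(v=18,ok=F), VALIDATE:-, TRANSFORM:-, EMIT:-] out:-; in:P1
Tick 2: [PARSE:P2(v=7,ok=F), VALIDATE:P1(v=18,ok=F), TRANSFORM:-, EMIT:-] out:-; in:P2
Tick 3: [PARSE:P3(v=20,ok=F), VALIDATE:P2(v=7,ok=F), TRANSFORM:P1(v=0,ok=F), EMIT:-] out:-; in:P3
Tick 4: [PARSE:P4(v=14,ok=F), VALIDATE:P3(v=20,ok=F), TRANSFORM:P2(v=0,ok=F), EMIT:P1(v=0,ok=F)] out:-; in:P4
Tick 5: [PARSE:-, VALIDATE:P4(v=14,ok=T), TRANSFORM:P3(v=0,ok=F), EMIT:P2(v=0,ok=F)] out:P1(v=0); in:-
Tick 6: [PARSE:-, VALIDATE:-, TRANSFORM:P4(v=56,ok=T), EMIT:P3(v=0,ok=F)] out:P2(v=0); in:-
Tick 7: [PARSE:-, VALIDATE:-, TRANSFORM:-, EMIT:P4(v=56,ok=T)] out:P3(v=0); in:-
Emitted by tick 7: ['P1', 'P2', 'P3']

Answer: 3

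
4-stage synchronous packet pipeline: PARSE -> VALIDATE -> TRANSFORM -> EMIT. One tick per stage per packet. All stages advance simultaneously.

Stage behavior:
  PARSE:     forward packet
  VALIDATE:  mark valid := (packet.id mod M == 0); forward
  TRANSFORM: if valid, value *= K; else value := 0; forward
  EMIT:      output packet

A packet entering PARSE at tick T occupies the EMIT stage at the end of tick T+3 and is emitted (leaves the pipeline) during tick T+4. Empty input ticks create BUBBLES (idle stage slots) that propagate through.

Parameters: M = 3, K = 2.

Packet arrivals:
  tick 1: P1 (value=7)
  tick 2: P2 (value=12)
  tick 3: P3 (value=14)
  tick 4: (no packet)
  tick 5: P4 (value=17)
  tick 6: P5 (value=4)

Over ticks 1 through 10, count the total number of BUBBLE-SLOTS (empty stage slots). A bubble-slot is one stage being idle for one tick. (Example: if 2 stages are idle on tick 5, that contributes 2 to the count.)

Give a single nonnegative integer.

Answer: 20

Derivation:
Tick 1: [PARSE:P1(v=7,ok=F), VALIDATE:-, TRANSFORM:-, EMIT:-] out:-; bubbles=3
Tick 2: [PARSE:P2(v=12,ok=F), VALIDATE:P1(v=7,ok=F), TRANSFORM:-, EMIT:-] out:-; bubbles=2
Tick 3: [PARSE:P3(v=14,ok=F), VALIDATE:P2(v=12,ok=F), TRANSFORM:P1(v=0,ok=F), EMIT:-] out:-; bubbles=1
Tick 4: [PARSE:-, VALIDATE:P3(v=14,ok=T), TRANSFORM:P2(v=0,ok=F), EMIT:P1(v=0,ok=F)] out:-; bubbles=1
Tick 5: [PARSE:P4(v=17,ok=F), VALIDATE:-, TRANSFORM:P3(v=28,ok=T), EMIT:P2(v=0,ok=F)] out:P1(v=0); bubbles=1
Tick 6: [PARSE:P5(v=4,ok=F), VALIDATE:P4(v=17,ok=F), TRANSFORM:-, EMIT:P3(v=28,ok=T)] out:P2(v=0); bubbles=1
Tick 7: [PARSE:-, VALIDATE:P5(v=4,ok=F), TRANSFORM:P4(v=0,ok=F), EMIT:-] out:P3(v=28); bubbles=2
Tick 8: [PARSE:-, VALIDATE:-, TRANSFORM:P5(v=0,ok=F), EMIT:P4(v=0,ok=F)] out:-; bubbles=2
Tick 9: [PARSE:-, VALIDATE:-, TRANSFORM:-, EMIT:P5(v=0,ok=F)] out:P4(v=0); bubbles=3
Tick 10: [PARSE:-, VALIDATE:-, TRANSFORM:-, EMIT:-] out:P5(v=0); bubbles=4
Total bubble-slots: 20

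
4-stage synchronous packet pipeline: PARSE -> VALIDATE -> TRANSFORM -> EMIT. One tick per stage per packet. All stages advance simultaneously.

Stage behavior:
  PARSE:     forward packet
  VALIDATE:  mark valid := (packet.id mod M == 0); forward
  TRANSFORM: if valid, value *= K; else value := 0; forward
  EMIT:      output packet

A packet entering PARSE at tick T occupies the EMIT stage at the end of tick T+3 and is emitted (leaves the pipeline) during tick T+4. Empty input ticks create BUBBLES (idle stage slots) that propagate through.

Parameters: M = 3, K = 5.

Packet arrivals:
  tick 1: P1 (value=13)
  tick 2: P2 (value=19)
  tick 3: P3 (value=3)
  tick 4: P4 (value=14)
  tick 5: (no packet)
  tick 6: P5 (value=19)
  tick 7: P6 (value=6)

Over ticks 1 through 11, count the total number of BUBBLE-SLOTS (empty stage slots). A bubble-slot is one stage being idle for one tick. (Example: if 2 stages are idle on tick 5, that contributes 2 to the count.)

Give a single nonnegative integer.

Answer: 20

Derivation:
Tick 1: [PARSE:P1(v=13,ok=F), VALIDATE:-, TRANSFORM:-, EMIT:-] out:-; bubbles=3
Tick 2: [PARSE:P2(v=19,ok=F), VALIDATE:P1(v=13,ok=F), TRANSFORM:-, EMIT:-] out:-; bubbles=2
Tick 3: [PARSE:P3(v=3,ok=F), VALIDATE:P2(v=19,ok=F), TRANSFORM:P1(v=0,ok=F), EMIT:-] out:-; bubbles=1
Tick 4: [PARSE:P4(v=14,ok=F), VALIDATE:P3(v=3,ok=T), TRANSFORM:P2(v=0,ok=F), EMIT:P1(v=0,ok=F)] out:-; bubbles=0
Tick 5: [PARSE:-, VALIDATE:P4(v=14,ok=F), TRANSFORM:P3(v=15,ok=T), EMIT:P2(v=0,ok=F)] out:P1(v=0); bubbles=1
Tick 6: [PARSE:P5(v=19,ok=F), VALIDATE:-, TRANSFORM:P4(v=0,ok=F), EMIT:P3(v=15,ok=T)] out:P2(v=0); bubbles=1
Tick 7: [PARSE:P6(v=6,ok=F), VALIDATE:P5(v=19,ok=F), TRANSFORM:-, EMIT:P4(v=0,ok=F)] out:P3(v=15); bubbles=1
Tick 8: [PARSE:-, VALIDATE:P6(v=6,ok=T), TRANSFORM:P5(v=0,ok=F), EMIT:-] out:P4(v=0); bubbles=2
Tick 9: [PARSE:-, VALIDATE:-, TRANSFORM:P6(v=30,ok=T), EMIT:P5(v=0,ok=F)] out:-; bubbles=2
Tick 10: [PARSE:-, VALIDATE:-, TRANSFORM:-, EMIT:P6(v=30,ok=T)] out:P5(v=0); bubbles=3
Tick 11: [PARSE:-, VALIDATE:-, TRANSFORM:-, EMIT:-] out:P6(v=30); bubbles=4
Total bubble-slots: 20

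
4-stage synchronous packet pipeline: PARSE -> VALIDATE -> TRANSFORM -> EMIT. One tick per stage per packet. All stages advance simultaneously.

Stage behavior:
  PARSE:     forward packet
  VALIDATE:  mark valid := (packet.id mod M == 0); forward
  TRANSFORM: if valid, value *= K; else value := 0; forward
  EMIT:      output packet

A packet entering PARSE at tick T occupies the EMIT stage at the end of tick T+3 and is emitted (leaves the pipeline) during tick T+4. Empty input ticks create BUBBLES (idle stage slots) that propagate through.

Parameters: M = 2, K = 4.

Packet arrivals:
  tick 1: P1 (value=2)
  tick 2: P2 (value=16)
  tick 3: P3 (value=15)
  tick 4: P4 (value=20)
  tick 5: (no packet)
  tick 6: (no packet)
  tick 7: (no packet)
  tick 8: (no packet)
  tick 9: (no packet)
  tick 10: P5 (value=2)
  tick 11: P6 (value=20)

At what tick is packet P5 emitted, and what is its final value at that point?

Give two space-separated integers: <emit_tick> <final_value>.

Tick 1: [PARSE:P1(v=2,ok=F), VALIDATE:-, TRANSFORM:-, EMIT:-] out:-; in:P1
Tick 2: [PARSE:P2(v=16,ok=F), VALIDATE:P1(v=2,ok=F), TRANSFORM:-, EMIT:-] out:-; in:P2
Tick 3: [PARSE:P3(v=15,ok=F), VALIDATE:P2(v=16,ok=T), TRANSFORM:P1(v=0,ok=F), EMIT:-] out:-; in:P3
Tick 4: [PARSE:P4(v=20,ok=F), VALIDATE:P3(v=15,ok=F), TRANSFORM:P2(v=64,ok=T), EMIT:P1(v=0,ok=F)] out:-; in:P4
Tick 5: [PARSE:-, VALIDATE:P4(v=20,ok=T), TRANSFORM:P3(v=0,ok=F), EMIT:P2(v=64,ok=T)] out:P1(v=0); in:-
Tick 6: [PARSE:-, VALIDATE:-, TRANSFORM:P4(v=80,ok=T), EMIT:P3(v=0,ok=F)] out:P2(v=64); in:-
Tick 7: [PARSE:-, VALIDATE:-, TRANSFORM:-, EMIT:P4(v=80,ok=T)] out:P3(v=0); in:-
Tick 8: [PARSE:-, VALIDATE:-, TRANSFORM:-, EMIT:-] out:P4(v=80); in:-
Tick 9: [PARSE:-, VALIDATE:-, TRANSFORM:-, EMIT:-] out:-; in:-
Tick 10: [PARSE:P5(v=2,ok=F), VALIDATE:-, TRANSFORM:-, EMIT:-] out:-; in:P5
Tick 11: [PARSE:P6(v=20,ok=F), VALIDATE:P5(v=2,ok=F), TRANSFORM:-, EMIT:-] out:-; in:P6
Tick 12: [PARSE:-, VALIDATE:P6(v=20,ok=T), TRANSFORM:P5(v=0,ok=F), EMIT:-] out:-; in:-
Tick 13: [PARSE:-, VALIDATE:-, TRANSFORM:P6(v=80,ok=T), EMIT:P5(v=0,ok=F)] out:-; in:-
Tick 14: [PARSE:-, VALIDATE:-, TRANSFORM:-, EMIT:P6(v=80,ok=T)] out:P5(v=0); in:-
Tick 15: [PARSE:-, VALIDATE:-, TRANSFORM:-, EMIT:-] out:P6(v=80); in:-
P5: arrives tick 10, valid=False (id=5, id%2=1), emit tick 14, final value 0

Answer: 14 0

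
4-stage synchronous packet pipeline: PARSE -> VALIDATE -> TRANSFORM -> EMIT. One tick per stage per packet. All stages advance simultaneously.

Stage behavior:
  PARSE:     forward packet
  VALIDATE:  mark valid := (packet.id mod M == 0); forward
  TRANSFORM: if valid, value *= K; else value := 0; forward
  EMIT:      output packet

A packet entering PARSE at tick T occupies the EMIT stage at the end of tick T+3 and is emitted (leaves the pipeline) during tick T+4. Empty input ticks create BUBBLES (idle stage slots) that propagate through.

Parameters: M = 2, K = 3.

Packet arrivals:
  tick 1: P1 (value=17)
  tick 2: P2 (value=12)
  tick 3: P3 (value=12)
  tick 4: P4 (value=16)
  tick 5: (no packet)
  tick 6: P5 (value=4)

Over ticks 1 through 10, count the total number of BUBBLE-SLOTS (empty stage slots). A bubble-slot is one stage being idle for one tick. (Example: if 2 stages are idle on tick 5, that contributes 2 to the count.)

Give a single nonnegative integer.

Answer: 20

Derivation:
Tick 1: [PARSE:P1(v=17,ok=F), VALIDATE:-, TRANSFORM:-, EMIT:-] out:-; bubbles=3
Tick 2: [PARSE:P2(v=12,ok=F), VALIDATE:P1(v=17,ok=F), TRANSFORM:-, EMIT:-] out:-; bubbles=2
Tick 3: [PARSE:P3(v=12,ok=F), VALIDATE:P2(v=12,ok=T), TRANSFORM:P1(v=0,ok=F), EMIT:-] out:-; bubbles=1
Tick 4: [PARSE:P4(v=16,ok=F), VALIDATE:P3(v=12,ok=F), TRANSFORM:P2(v=36,ok=T), EMIT:P1(v=0,ok=F)] out:-; bubbles=0
Tick 5: [PARSE:-, VALIDATE:P4(v=16,ok=T), TRANSFORM:P3(v=0,ok=F), EMIT:P2(v=36,ok=T)] out:P1(v=0); bubbles=1
Tick 6: [PARSE:P5(v=4,ok=F), VALIDATE:-, TRANSFORM:P4(v=48,ok=T), EMIT:P3(v=0,ok=F)] out:P2(v=36); bubbles=1
Tick 7: [PARSE:-, VALIDATE:P5(v=4,ok=F), TRANSFORM:-, EMIT:P4(v=48,ok=T)] out:P3(v=0); bubbles=2
Tick 8: [PARSE:-, VALIDATE:-, TRANSFORM:P5(v=0,ok=F), EMIT:-] out:P4(v=48); bubbles=3
Tick 9: [PARSE:-, VALIDATE:-, TRANSFORM:-, EMIT:P5(v=0,ok=F)] out:-; bubbles=3
Tick 10: [PARSE:-, VALIDATE:-, TRANSFORM:-, EMIT:-] out:P5(v=0); bubbles=4
Total bubble-slots: 20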